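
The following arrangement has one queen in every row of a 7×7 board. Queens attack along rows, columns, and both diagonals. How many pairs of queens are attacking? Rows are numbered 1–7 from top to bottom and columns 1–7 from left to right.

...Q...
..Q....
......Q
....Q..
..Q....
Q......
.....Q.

3

Same column: (2,3)–(5,3) (column 3).
Same diagonal: (1,4)–(2,3) (|1−2| = |4−3| = 1); (2,3)–(4,5) (|2−4| = |3−5| = 2).
Total attacking pairs: 3.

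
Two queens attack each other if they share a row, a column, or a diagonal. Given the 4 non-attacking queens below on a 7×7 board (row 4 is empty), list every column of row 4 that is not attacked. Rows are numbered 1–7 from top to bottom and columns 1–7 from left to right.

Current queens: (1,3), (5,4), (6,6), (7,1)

(1,3) attacks row 4 at column 3 and diagonals 6.
(5,4) attacks row 4 at column 4 and diagonals 3, 5.
(6,6) attacks row 4 at column 6 and diagonals 4.
(7,1) attacks row 4 at column 1 and diagonals 4.
Attacked columns: {1, 3, 4, 5, 6}. Safe: {2, 7}.

columns 2, 7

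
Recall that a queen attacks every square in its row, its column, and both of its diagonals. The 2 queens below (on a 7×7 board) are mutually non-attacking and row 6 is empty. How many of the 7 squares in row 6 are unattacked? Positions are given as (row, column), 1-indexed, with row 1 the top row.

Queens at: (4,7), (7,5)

(4,7) attacks row 6 at column 7 and diagonals 5.
(7,5) attacks row 6 at column 5 and diagonals 4, 6.
Attacked columns: {4, 5, 6, 7}. Safe: {1, 2, 3}.

3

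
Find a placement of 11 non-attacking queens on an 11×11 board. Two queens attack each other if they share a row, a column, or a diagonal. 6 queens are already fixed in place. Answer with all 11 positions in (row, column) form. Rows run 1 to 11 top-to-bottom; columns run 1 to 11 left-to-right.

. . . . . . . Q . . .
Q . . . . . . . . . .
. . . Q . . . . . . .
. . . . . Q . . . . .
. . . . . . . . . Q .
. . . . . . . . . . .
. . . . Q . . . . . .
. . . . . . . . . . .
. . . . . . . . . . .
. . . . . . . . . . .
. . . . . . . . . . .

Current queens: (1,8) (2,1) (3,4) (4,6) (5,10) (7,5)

(1,8) (2,1) (3,4) (4,6) (5,10) (6,2) (7,5) (8,11) (9,9) (10,7) (11,3)

Row 6: attacked by (1,8)→{3,8}; (2,1)→{1,5}; (3,4)→{1,4,7}; (4,6)→{4,6,8}; (5,10)→{9,10,11}; (7,5)→{4,5,6}. Safe: 2. Place at column 2.
Row 8: attacked by (1,8)→{1,8}; (2,1)→{1,7}; (3,4)→{4,9}; (4,6)→{2,6,10}; (5,10)→{7,10}; (6,2)→{2,4}; (7,5)→{4,5,6}. Safe: 3, 11. Place at column 11.
Row 9: attacked by (1,8)→{8}; (2,1)→{1,8}; (3,4)→{4,10}; (4,6)→{1,6,11}; (5,10)→{6,10}; (6,2)→{2,5}; (7,5)→{3,5,7}; (8,11)→{10,11}. Safe: 9. Place at column 9.
Row 10: attacked by (1,8)→{8}; (2,1)→{1,9}; (3,4)→{4,11}; (4,6)→{6}; (5,10)→{5,10}; (6,2)→{2,6}; (7,5)→{2,5,8}; (8,11)→{9,11}; (9,9)→{8,9,10}. Safe: 3, 7. Place at column 7.
Row 11: attacked by (1,8)→{8}; (2,1)→{1,10}; (3,4)→{4}; (4,6)→{6}; (5,10)→{4,10}; (6,2)→{2,7}; (7,5)→{1,5,9}; (8,11)→{8,11}; (9,9)→{7,9,11}; (10,7)→{6,7,8}. Safe: 3. Place at column 3.
Columns [8, 1, 4, 6, 10, 2, 5, 11, 9, 7, 3], r−c [-7, 1, -1, -2, -5, 4, 2, -3, 0, 3, 8], r+c [9, 3, 7, 10, 15, 8, 12, 19, 18, 17, 14] are all distinct, so no two queens attack.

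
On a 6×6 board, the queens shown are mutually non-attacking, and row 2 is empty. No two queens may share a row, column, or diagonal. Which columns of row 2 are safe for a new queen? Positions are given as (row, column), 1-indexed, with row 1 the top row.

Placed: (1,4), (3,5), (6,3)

columns 1, 2

(1,4) attacks row 2 at column 4 and diagonals 3, 5.
(3,5) attacks row 2 at column 5 and diagonals 4, 6.
(6,3) attacks row 2 at column 3.
Attacked columns: {3, 4, 5, 6}. Safe: {1, 2}.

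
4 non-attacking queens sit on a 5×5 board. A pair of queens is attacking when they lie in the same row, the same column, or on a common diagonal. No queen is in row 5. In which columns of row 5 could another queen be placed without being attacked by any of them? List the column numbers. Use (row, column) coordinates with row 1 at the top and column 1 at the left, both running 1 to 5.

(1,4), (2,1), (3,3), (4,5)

columns 2

(1,4) attacks row 5 at column 4.
(2,1) attacks row 5 at column 1 and diagonals 4.
(3,3) attacks row 5 at column 3 and diagonals 1, 5.
(4,5) attacks row 5 at column 5 and diagonals 4.
Attacked columns: {1, 3, 4, 5}. Safe: {2}.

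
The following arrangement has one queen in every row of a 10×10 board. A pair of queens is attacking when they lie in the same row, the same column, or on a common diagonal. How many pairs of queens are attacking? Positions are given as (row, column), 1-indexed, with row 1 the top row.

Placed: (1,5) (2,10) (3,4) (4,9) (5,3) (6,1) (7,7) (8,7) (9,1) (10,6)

Same column: (6,1)–(9,1) (column 1); (7,7)–(8,7) (column 7).
Same diagonal: (3,4)–(6,1) (|3−6| = |4−1| = 3).
Total attacking pairs: 3.

3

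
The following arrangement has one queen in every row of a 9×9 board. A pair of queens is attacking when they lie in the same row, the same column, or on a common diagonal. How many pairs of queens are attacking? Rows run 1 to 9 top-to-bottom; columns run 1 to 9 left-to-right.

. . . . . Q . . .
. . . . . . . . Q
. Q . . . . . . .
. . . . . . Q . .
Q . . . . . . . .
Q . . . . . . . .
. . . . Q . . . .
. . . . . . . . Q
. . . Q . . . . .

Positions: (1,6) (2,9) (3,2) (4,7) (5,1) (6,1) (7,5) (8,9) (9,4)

5

Same column: (2,9)–(8,9) (column 9); (5,1)–(6,1) (column 1).
Same diagonal: (1,6)–(6,1) (|1−6| = |6−1| = 5); (2,9)–(4,7) (|2−4| = |9−7| = 2); (6,1)–(9,4) (|6−9| = |1−4| = 3).
Total attacking pairs: 5.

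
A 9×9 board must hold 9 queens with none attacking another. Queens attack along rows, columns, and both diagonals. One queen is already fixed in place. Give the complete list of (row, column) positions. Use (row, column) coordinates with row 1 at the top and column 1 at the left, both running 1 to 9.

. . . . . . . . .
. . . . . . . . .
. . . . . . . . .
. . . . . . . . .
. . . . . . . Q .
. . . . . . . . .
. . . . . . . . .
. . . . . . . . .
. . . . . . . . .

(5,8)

Row 1: attacked by (5,8)→{4,8}. Safe: 1, 2, 3, 5, 6, 7, 9. Place at column 3.
Row 2: attacked by (1,3)→{2,3,4}; (5,8)→{5,8}. Safe: 1, 6, 7, 9. Place at column 9.
Row 3: attacked by (1,3)→{1,3,5}; (2,9)→{8,9}; (5,8)→{6,8}. Safe: 2, 4, 7. Place at column 4.
Row 4: attacked by (1,3)→{3,6}; (2,9)→{7,9}; (3,4)→{3,4,5}; (5,8)→{7,8,9}. Safe: 1, 2. Place at column 2.
Row 6: attacked by (1,3)→{3,8}; (2,9)→{5,9}; (3,4)→{1,4,7}; (4,2)→{2,4}; (5,8)→{7,8,9}. Safe: 6. Place at column 6.
Row 7: attacked by (1,3)→{3,9}; (2,9)→{4,9}; (3,4)→{4,8}; (4,2)→{2,5}; (5,8)→{6,8}; (6,6)→{5,6,7}. Safe: 1. Place at column 1.
Row 8: attacked by (1,3)→{3}; (2,9)→{3,9}; (3,4)→{4,9}; (4,2)→{2,6}; (5,8)→{5,8}; (6,6)→{4,6,8}; (7,1)→{1,2}. Safe: 7. Place at column 7.
Row 9: attacked by (1,3)→{3}; (2,9)→{2,9}; (3,4)→{4}; (4,2)→{2,7}; (5,8)→{4,8}; (6,6)→{3,6,9}; (7,1)→{1,3}; (8,7)→{6,7,8}. Safe: 5. Place at column 5.
Columns [3, 9, 4, 2, 8, 6, 1, 7, 5], r−c [-2, -7, -1, 2, -3, 0, 6, 1, 4], r+c [4, 11, 7, 6, 13, 12, 8, 15, 14] are all distinct, so no two queens attack.

(1,3) (2,9) (3,4) (4,2) (5,8) (6,6) (7,1) (8,7) (9,5)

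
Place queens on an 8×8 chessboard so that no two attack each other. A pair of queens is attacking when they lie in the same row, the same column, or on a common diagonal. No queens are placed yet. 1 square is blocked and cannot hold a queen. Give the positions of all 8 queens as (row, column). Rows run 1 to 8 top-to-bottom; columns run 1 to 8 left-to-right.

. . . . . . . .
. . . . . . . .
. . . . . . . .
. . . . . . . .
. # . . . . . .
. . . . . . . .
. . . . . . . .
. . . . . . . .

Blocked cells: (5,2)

Row 1: Safe: 1, 2, 3, 4, 5, 6, 7, 8. Place at column 1.
Row 2: attacked by (1,1)→{1,2}. Safe: 3, 4, 5, 6, 7, 8. Place at column 6.
Row 3: attacked by (1,1)→{1,3}; (2,6)→{5,6,7}. Safe: 2, 4, 8. Place at column 8.
Row 4: attacked by (1,1)→{1,4}; (2,6)→{4,6,8}; (3,8)→{7,8}. Safe: 2, 3, 5. Place at column 3.
Row 5: attacked by (1,1)→{1,5}; (2,6)→{3,6}; (3,8)→{6,8}; (4,3)→{2,3,4}. Blocked: 2. Safe: 7. Place at column 7.
Row 6: attacked by (1,1)→{1,6}; (2,6)→{2,6}; (3,8)→{5,8}; (4,3)→{1,3,5}; (5,7)→{6,7,8}. Safe: 4. Place at column 4.
Row 7: attacked by (1,1)→{1,7}; (2,6)→{1,6}; (3,8)→{4,8}; (4,3)→{3,6}; (5,7)→{5,7}; (6,4)→{3,4,5}. Safe: 2. Place at column 2.
Row 8: attacked by (1,1)→{1,8}; (2,6)→{6}; (3,8)→{3,8}; (4,3)→{3,7}; (5,7)→{4,7}; (6,4)→{2,4,6}; (7,2)→{1,2,3}. Safe: 5. Place at column 5.
Columns [1, 6, 8, 3, 7, 4, 2, 5], r−c [0, -4, -5, 1, -2, 2, 5, 3], r+c [2, 8, 11, 7, 12, 10, 9, 13] are all distinct, so no two queens attack.

(1,1) (2,6) (3,8) (4,3) (5,7) (6,4) (7,2) (8,5)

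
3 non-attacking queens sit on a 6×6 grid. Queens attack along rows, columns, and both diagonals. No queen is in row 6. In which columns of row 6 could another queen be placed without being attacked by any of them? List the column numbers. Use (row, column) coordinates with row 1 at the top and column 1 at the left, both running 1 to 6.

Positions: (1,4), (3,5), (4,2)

(1,4) attacks row 6 at column 4.
(3,5) attacks row 6 at column 5 and diagonals 2.
(4,2) attacks row 6 at column 2 and diagonals 4.
Attacked columns: {2, 4, 5}. Safe: {1, 3, 6}.

columns 1, 3, 6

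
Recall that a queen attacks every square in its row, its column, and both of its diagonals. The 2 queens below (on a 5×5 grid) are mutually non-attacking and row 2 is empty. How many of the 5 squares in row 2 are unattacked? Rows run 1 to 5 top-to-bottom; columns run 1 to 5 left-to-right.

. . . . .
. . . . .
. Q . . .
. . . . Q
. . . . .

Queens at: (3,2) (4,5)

(3,2) attacks row 2 at column 2 and diagonals 1, 3.
(4,5) attacks row 2 at column 5 and diagonals 3.
Attacked columns: {1, 2, 3, 5}. Safe: {4}.

1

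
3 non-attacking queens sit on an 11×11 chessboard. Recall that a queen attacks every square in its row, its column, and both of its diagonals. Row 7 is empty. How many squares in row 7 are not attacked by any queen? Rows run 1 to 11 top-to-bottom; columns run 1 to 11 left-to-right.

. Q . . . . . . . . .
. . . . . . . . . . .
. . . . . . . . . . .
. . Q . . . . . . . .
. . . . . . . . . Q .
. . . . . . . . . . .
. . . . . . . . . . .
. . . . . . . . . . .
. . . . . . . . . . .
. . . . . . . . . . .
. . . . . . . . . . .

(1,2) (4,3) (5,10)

(1,2) attacks row 7 at column 2 and diagonals 8.
(4,3) attacks row 7 at column 3 and diagonals 6.
(5,10) attacks row 7 at column 10 and diagonals 8.
Attacked columns: {2, 3, 6, 8, 10}. Safe: {1, 4, 5, 7, 9, 11}.

6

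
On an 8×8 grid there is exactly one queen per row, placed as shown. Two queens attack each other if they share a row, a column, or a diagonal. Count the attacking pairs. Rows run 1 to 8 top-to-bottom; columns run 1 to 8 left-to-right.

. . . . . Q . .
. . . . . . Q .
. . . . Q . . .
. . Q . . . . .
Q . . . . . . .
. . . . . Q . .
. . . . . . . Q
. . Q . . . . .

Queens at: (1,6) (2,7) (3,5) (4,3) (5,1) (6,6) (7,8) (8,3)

4

Same column: (1,6)–(6,6) (column 6); (4,3)–(8,3) (column 3).
Same diagonal: (1,6)–(2,7) (|1−2| = |6−7| = 1); (1,6)–(4,3) (|1−4| = |6−3| = 3).
Total attacking pairs: 4.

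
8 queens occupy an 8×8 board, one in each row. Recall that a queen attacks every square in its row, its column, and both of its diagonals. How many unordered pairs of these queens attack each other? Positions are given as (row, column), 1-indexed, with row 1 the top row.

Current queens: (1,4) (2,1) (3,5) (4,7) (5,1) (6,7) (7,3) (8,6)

Same column: (2,1)–(5,1) (column 1); (4,7)–(6,7) (column 7).
Same diagonal: (1,4)–(4,7) (|1−4| = |4−7| = 3); (5,1)–(7,3) (|5−7| = |1−3| = 2).
Total attacking pairs: 4.

4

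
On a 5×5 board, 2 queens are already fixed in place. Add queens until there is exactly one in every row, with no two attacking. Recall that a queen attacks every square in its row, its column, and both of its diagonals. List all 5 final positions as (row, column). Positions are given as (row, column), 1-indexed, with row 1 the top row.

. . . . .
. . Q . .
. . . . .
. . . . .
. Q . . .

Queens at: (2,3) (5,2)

(1,5) (2,3) (3,1) (4,4) (5,2)

Row 1: attacked by (2,3)→{2,3,4}; (5,2)→{2}. Safe: 1, 5. Place at column 5.
Row 3: attacked by (1,5)→{3,5}; (2,3)→{2,3,4}; (5,2)→{2,4}. Safe: 1. Place at column 1.
Row 4: attacked by (1,5)→{2,5}; (2,3)→{1,3,5}; (3,1)→{1,2}; (5,2)→{1,2,3}. Safe: 4. Place at column 4.
Columns [5, 3, 1, 4, 2], r−c [-4, -1, 2, 0, 3], r+c [6, 5, 4, 8, 7] are all distinct, so no two queens attack.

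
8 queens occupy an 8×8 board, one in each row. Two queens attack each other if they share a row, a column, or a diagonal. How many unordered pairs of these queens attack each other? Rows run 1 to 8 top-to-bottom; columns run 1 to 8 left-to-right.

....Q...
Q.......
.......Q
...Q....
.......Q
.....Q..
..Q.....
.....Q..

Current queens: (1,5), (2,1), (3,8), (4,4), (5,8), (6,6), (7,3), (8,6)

Same column: (3,8)–(5,8) (column 8); (6,6)–(8,6) (column 6).
Same diagonal: (4,4)–(6,6) (|4−6| = |4−6| = 2).
Total attacking pairs: 3.

3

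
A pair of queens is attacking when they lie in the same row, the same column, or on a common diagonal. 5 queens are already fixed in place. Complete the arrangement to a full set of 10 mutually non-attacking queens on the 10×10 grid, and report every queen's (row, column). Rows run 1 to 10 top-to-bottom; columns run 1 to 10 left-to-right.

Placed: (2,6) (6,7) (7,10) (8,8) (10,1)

(1,3) (2,6) (3,9) (4,2) (5,4) (6,7) (7,10) (8,8) (9,5) (10,1)

Row 1: attacked by (2,6)→{5,6,7}; (6,7)→{2,7}; (7,10)→{4,10}; (8,8)→{1,8}; (10,1)→{1,10}. Safe: 3, 9. Place at column 3.
Row 3: attacked by (1,3)→{1,3,5}; (2,6)→{5,6,7}; (6,7)→{4,7,10}; (7,10)→{6,10}; (8,8)→{3,8}; (10,1)→{1,8}. Safe: 2, 9. Place at column 9.
Row 4: attacked by (1,3)→{3,6}; (2,6)→{4,6,8}; (3,9)→{8,9,10}; (6,7)→{5,7,9}; (7,10)→{7,10}; (8,8)→{4,8}; (10,1)→{1,7}. Safe: 2. Place at column 2.
Row 5: attacked by (1,3)→{3,7}; (2,6)→{3,6,9}; (3,9)→{7,9}; (4,2)→{1,2,3}; (6,7)→{6,7,8}; (7,10)→{8,10}; (8,8)→{5,8}; (10,1)→{1,6}. Safe: 4. Place at column 4.
Row 9: attacked by (1,3)→{3}; (2,6)→{6}; (3,9)→{3,9}; (4,2)→{2,7}; (5,4)→{4,8}; (6,7)→{4,7,10}; (7,10)→{8,10}; (8,8)→{7,8,9}; (10,1)→{1,2}. Safe: 5. Place at column 5.
Columns [3, 6, 9, 2, 4, 7, 10, 8, 5, 1], r−c [-2, -4, -6, 2, 1, -1, -3, 0, 4, 9], r+c [4, 8, 12, 6, 9, 13, 17, 16, 14, 11] are all distinct, so no two queens attack.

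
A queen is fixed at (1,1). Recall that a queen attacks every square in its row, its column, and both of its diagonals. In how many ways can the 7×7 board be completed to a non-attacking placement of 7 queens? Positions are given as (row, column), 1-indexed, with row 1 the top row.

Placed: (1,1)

4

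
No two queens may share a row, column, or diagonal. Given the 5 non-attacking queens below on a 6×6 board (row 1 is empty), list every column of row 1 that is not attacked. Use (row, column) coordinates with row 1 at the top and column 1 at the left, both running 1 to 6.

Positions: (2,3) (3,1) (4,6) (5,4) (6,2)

(2,3) attacks row 1 at column 3 and diagonals 2, 4.
(3,1) attacks row 1 at column 1 and diagonals 3.
(4,6) attacks row 1 at column 6 and diagonals 3.
(5,4) attacks row 1 at column 4.
(6,2) attacks row 1 at column 2.
Attacked columns: {1, 2, 3, 4, 6}. Safe: {5}.

columns 5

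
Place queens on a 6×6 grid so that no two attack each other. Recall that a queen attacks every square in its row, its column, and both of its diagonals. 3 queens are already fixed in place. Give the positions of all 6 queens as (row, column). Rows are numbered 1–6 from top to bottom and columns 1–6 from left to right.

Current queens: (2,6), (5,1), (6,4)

Row 1: attacked by (2,6)→{5,6}; (5,1)→{1,5}; (6,4)→{4}. Safe: 2, 3. Place at column 3.
Row 3: attacked by (1,3)→{1,3,5}; (2,6)→{5,6}; (5,1)→{1,3}; (6,4)→{1,4}. Safe: 2. Place at column 2.
Row 4: attacked by (1,3)→{3,6}; (2,6)→{4,6}; (3,2)→{1,2,3}; (5,1)→{1,2}; (6,4)→{2,4,6}. Safe: 5. Place at column 5.
Columns [3, 6, 2, 5, 1, 4], r−c [-2, -4, 1, -1, 4, 2], r+c [4, 8, 5, 9, 6, 10] are all distinct, so no two queens attack.

(1,3) (2,6) (3,2) (4,5) (5,1) (6,4)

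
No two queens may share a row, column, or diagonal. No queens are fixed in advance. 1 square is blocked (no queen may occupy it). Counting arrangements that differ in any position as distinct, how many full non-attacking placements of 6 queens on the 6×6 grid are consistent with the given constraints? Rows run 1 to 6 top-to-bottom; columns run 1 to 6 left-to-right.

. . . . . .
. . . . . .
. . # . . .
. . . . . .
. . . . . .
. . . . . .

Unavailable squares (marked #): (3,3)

4

Branch on row 1: col 1 → 0; col 2 → 1; col 3 → 1; col 4 → 1; col 5 → 1; col 6 → 0.
Sum: 0 + 1 + 1 + 1 + 1 + 0 = 4.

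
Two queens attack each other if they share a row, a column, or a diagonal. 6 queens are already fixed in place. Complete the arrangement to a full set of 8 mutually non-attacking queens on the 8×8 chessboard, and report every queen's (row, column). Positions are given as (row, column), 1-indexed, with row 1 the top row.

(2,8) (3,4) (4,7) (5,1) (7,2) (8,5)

(1,3) (2,8) (3,4) (4,7) (5,1) (6,6) (7,2) (8,5)

Row 1: attacked by (2,8)→{7,8}; (3,4)→{2,4,6}; (4,7)→{4,7}; (5,1)→{1,5}; (7,2)→{2,8}; (8,5)→{5}. Safe: 3. Place at column 3.
Row 6: attacked by (1,3)→{3,8}; (2,8)→{4,8}; (3,4)→{1,4,7}; (4,7)→{5,7}; (5,1)→{1,2}; (7,2)→{1,2,3}; (8,5)→{3,5,7}. Safe: 6. Place at column 6.
Columns [3, 8, 4, 7, 1, 6, 2, 5], r−c [-2, -6, -1, -3, 4, 0, 5, 3], r+c [4, 10, 7, 11, 6, 12, 9, 13] are all distinct, so no two queens attack.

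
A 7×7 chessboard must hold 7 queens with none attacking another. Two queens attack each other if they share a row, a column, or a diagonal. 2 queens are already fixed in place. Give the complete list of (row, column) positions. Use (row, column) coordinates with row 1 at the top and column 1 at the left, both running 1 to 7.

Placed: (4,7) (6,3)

Row 1: attacked by (4,7)→{4,7}; (6,3)→{3}. Safe: 1, 2, 5, 6. Place at column 2.
Row 2: attacked by (1,2)→{1,2,3}; (4,7)→{5,7}; (6,3)→{3,7}. Safe: 4, 6. Place at column 4.
Row 3: attacked by (1,2)→{2,4}; (2,4)→{3,4,5}; (4,7)→{6,7}; (6,3)→{3,6}. Safe: 1. Place at column 1.
Row 5: attacked by (1,2)→{2,6}; (2,4)→{1,4,7}; (3,1)→{1,3}; (4,7)→{6,7}; (6,3)→{2,3,4}. Safe: 5. Place at column 5.
Row 7: attacked by (1,2)→{2}; (2,4)→{4}; (3,1)→{1,5}; (4,7)→{4,7}; (5,5)→{3,5,7}; (6,3)→{2,3,4}. Safe: 6. Place at column 6.
Columns [2, 4, 1, 7, 5, 3, 6], r−c [-1, -2, 2, -3, 0, 3, 1], r+c [3, 6, 4, 11, 10, 9, 13] are all distinct, so no two queens attack.

(1,2) (2,4) (3,1) (4,7) (5,5) (6,3) (7,6)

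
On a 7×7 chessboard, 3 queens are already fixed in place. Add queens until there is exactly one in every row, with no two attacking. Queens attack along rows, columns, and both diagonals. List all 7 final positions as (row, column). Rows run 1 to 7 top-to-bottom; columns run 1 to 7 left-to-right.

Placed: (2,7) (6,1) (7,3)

(1,5) (2,7) (3,2) (4,4) (5,6) (6,1) (7,3)

Row 1: attacked by (2,7)→{6,7}; (6,1)→{1,6}; (7,3)→{3}. Safe: 2, 4, 5. Place at column 5.
Row 3: attacked by (1,5)→{3,5,7}; (2,7)→{6,7}; (6,1)→{1,4}; (7,3)→{3,7}. Safe: 2. Place at column 2.
Row 4: attacked by (1,5)→{2,5}; (2,7)→{5,7}; (3,2)→{1,2,3}; (6,1)→{1,3}; (7,3)→{3,6}. Safe: 4. Place at column 4.
Row 5: attacked by (1,5)→{1,5}; (2,7)→{4,7}; (3,2)→{2,4}; (4,4)→{3,4,5}; (6,1)→{1,2}; (7,3)→{1,3,5}. Safe: 6. Place at column 6.
Columns [5, 7, 2, 4, 6, 1, 3], r−c [-4, -5, 1, 0, -1, 5, 4], r+c [6, 9, 5, 8, 11, 7, 10] are all distinct, so no two queens attack.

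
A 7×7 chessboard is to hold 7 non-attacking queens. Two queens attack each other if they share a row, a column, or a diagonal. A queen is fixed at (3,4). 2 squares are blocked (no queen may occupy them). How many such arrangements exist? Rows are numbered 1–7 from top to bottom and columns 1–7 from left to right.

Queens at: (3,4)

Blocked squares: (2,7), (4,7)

Branch on row 1: col 1 → 1; col 3 → 0; col 5 → 0; col 7 → 1.
Sum: 1 + 0 + 0 + 1 = 2.

2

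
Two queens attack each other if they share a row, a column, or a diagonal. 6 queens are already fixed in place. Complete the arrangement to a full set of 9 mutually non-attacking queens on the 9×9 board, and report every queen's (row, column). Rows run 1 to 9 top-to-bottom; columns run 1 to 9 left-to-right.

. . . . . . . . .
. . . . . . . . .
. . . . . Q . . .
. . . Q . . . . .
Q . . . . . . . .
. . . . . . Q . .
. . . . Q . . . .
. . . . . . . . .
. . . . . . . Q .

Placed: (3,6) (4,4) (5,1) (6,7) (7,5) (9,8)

(1,3) (2,9) (3,6) (4,4) (5,1) (6,7) (7,5) (8,2) (9,8)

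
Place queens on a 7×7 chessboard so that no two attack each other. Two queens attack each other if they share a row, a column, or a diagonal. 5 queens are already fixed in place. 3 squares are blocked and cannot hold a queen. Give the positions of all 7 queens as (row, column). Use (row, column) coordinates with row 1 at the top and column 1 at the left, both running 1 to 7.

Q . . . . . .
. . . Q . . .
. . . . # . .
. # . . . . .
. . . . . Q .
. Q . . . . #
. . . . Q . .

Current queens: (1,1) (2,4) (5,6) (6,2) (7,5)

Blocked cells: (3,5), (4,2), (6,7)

Row 3: attacked by (1,1)→{1,3}; (2,4)→{3,4,5}; (5,6)→{4,6}; (6,2)→{2,5}; (7,5)→{1,5}. Blocked: 5. Safe: 7. Place at column 7.
Row 4: attacked by (1,1)→{1,4}; (2,4)→{2,4,6}; (3,7)→{6,7}; (5,6)→{5,6,7}; (6,2)→{2,4}; (7,5)→{2,5}. Blocked: 2. Safe: 3. Place at column 3.
Columns [1, 4, 7, 3, 6, 2, 5], r−c [0, -2, -4, 1, -1, 4, 2], r+c [2, 6, 10, 7, 11, 8, 12] are all distinct, so no two queens attack.

(1,1) (2,4) (3,7) (4,3) (5,6) (6,2) (7,5)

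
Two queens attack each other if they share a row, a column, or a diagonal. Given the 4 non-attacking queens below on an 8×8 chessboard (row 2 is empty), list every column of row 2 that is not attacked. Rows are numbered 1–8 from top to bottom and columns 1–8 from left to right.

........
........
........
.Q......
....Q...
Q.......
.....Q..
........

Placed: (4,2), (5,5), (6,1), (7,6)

columns 3, 7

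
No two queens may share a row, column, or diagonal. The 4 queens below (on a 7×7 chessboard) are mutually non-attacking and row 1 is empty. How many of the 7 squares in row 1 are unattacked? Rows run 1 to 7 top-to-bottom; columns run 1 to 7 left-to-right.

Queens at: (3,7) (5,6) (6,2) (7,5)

3

(3,7) attacks row 1 at column 7 and diagonals 5.
(5,6) attacks row 1 at column 6 and diagonals 2.
(6,2) attacks row 1 at column 2 and diagonals 7.
(7,5) attacks row 1 at column 5.
Attacked columns: {2, 5, 6, 7}. Safe: {1, 3, 4}.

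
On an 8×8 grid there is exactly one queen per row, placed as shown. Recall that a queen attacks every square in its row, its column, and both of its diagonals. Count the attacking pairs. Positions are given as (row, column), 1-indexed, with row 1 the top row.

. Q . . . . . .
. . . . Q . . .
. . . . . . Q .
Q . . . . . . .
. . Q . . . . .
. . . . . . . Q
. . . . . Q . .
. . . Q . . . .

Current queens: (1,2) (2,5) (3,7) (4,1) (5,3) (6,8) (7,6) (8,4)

All columns are distinct and no two queens satisfy |Δrow| = |Δcol|, so no pair attacks.

0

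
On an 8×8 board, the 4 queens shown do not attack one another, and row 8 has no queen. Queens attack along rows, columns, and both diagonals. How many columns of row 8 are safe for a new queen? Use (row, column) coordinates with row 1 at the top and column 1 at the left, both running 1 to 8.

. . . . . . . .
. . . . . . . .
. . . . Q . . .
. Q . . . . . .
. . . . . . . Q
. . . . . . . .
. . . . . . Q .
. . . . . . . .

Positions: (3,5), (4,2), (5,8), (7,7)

3

(3,5) attacks row 8 at column 5.
(4,2) attacks row 8 at column 2 and diagonals 6.
(5,8) attacks row 8 at column 8 and diagonals 5.
(7,7) attacks row 8 at column 7 and diagonals 6, 8.
Attacked columns: {2, 5, 6, 7, 8}. Safe: {1, 3, 4}.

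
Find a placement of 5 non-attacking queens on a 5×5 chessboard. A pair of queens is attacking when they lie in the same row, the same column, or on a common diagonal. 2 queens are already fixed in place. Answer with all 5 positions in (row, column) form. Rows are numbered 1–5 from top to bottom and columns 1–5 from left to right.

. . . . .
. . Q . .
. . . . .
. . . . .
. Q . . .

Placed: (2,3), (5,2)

(1,5) (2,3) (3,1) (4,4) (5,2)

Row 1: attacked by (2,3)→{2,3,4}; (5,2)→{2}. Safe: 1, 5. Place at column 5.
Row 3: attacked by (1,5)→{3,5}; (2,3)→{2,3,4}; (5,2)→{2,4}. Safe: 1. Place at column 1.
Row 4: attacked by (1,5)→{2,5}; (2,3)→{1,3,5}; (3,1)→{1,2}; (5,2)→{1,2,3}. Safe: 4. Place at column 4.
Columns [5, 3, 1, 4, 2], r−c [-4, -1, 2, 0, 3], r+c [6, 5, 4, 8, 7] are all distinct, so no two queens attack.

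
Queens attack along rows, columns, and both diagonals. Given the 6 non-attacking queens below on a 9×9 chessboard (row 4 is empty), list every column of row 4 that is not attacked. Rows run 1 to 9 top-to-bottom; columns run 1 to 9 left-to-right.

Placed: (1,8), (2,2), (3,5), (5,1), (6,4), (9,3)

(1,8) attacks row 4 at column 8 and diagonals 5.
(2,2) attacks row 4 at column 2 and diagonals 4.
(3,5) attacks row 4 at column 5 and diagonals 4, 6.
(5,1) attacks row 4 at column 1 and diagonals 2.
(6,4) attacks row 4 at column 4 and diagonals 2, 6.
(9,3) attacks row 4 at column 3 and diagonals 8.
Attacked columns: {1, 2, 3, 4, 5, 6, 8}. Safe: {7, 9}.

columns 7, 9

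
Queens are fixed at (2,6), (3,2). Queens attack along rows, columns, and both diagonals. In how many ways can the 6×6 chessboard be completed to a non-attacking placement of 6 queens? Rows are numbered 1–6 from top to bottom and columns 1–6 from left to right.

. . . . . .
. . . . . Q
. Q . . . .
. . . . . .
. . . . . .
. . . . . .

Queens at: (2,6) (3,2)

1

Branch on row 1: col 1 → 0; col 3 → 1.
Sum: 0 + 1 = 1.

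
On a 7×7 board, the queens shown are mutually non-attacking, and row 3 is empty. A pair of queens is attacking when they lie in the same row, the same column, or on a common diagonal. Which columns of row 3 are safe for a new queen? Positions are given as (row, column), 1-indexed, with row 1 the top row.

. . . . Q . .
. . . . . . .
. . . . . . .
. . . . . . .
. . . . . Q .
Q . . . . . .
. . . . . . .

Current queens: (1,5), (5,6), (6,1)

(1,5) attacks row 3 at column 5 and diagonals 3, 7.
(5,6) attacks row 3 at column 6 and diagonals 4.
(6,1) attacks row 3 at column 1 and diagonals 4.
Attacked columns: {1, 3, 4, 5, 6, 7}. Safe: {2}.

columns 2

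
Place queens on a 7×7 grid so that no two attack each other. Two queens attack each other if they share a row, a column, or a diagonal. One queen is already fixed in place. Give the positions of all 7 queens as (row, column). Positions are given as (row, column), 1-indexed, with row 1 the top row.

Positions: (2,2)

Row 1: attacked by (2,2)→{1,2,3}. Safe: 4, 5, 6, 7. Place at column 5.
Row 3: attacked by (1,5)→{3,5,7}; (2,2)→{1,2,3}. Safe: 4, 6. Place at column 6.
Row 4: attacked by (1,5)→{2,5}; (2,2)→{2,4}; (3,6)→{5,6,7}. Safe: 1, 3. Place at column 3.
Row 5: attacked by (1,5)→{1,5}; (2,2)→{2,5}; (3,6)→{4,6}; (4,3)→{2,3,4}. Safe: 7. Place at column 7.
Row 6: attacked by (1,5)→{5}; (2,2)→{2,6}; (3,6)→{3,6}; (4,3)→{1,3,5}; (5,7)→{6,7}. Safe: 4. Place at column 4.
Row 7: attacked by (1,5)→{5}; (2,2)→{2,7}; (3,6)→{2,6}; (4,3)→{3,6}; (5,7)→{5,7}; (6,4)→{3,4,5}. Safe: 1. Place at column 1.
Columns [5, 2, 6, 3, 7, 4, 1], r−c [-4, 0, -3, 1, -2, 2, 6], r+c [6, 4, 9, 7, 12, 10, 8] are all distinct, so no two queens attack.

(1,5) (2,2) (3,6) (4,3) (5,7) (6,4) (7,1)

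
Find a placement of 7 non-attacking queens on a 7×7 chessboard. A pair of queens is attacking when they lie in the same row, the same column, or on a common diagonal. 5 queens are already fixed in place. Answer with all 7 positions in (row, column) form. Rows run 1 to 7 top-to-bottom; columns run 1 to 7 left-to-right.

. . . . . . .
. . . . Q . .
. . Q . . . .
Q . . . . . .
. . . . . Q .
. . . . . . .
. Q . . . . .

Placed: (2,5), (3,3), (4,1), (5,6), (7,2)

Row 1: attacked by (2,5)→{4,5,6}; (3,3)→{1,3,5}; (4,1)→{1,4}; (5,6)→{2,6}; (7,2)→{2}. Safe: 7. Place at column 7.
Row 6: attacked by (1,7)→{2,7}; (2,5)→{1,5}; (3,3)→{3,6}; (4,1)→{1,3}; (5,6)→{5,6,7}; (7,2)→{1,2,3}. Safe: 4. Place at column 4.
Columns [7, 5, 3, 1, 6, 4, 2], r−c [-6, -3, 0, 3, -1, 2, 5], r+c [8, 7, 6, 5, 11, 10, 9] are all distinct, so no two queens attack.

(1,7) (2,5) (3,3) (4,1) (5,6) (6,4) (7,2)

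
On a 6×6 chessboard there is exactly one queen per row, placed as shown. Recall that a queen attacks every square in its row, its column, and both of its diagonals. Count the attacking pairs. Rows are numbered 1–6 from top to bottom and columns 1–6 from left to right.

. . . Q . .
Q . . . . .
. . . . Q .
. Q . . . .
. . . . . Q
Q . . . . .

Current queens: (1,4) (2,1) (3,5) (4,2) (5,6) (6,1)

1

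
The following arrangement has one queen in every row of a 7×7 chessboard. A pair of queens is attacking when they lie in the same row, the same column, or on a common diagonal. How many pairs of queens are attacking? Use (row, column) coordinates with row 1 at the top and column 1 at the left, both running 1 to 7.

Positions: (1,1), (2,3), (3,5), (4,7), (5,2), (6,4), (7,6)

All columns are distinct and no two queens satisfy |Δrow| = |Δcol|, so no pair attacks.

0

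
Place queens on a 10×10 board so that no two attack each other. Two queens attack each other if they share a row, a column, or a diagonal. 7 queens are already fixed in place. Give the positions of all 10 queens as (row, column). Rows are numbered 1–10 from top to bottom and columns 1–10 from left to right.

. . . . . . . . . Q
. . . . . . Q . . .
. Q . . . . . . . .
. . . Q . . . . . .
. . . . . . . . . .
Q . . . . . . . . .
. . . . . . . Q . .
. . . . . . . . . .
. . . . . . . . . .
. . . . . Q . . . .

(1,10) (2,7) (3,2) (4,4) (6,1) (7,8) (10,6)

(1,10) (2,7) (3,2) (4,4) (5,9) (6,1) (7,8) (8,5) (9,3) (10,6)

Row 5: attacked by (1,10)→{6,10}; (2,7)→{4,7,10}; (3,2)→{2,4}; (4,4)→{3,4,5}; (6,1)→{1,2}; (7,8)→{6,8,10}; (10,6)→{1,6}. Safe: 9. Place at column 9.
Row 8: attacked by (1,10)→{3,10}; (2,7)→{1,7}; (3,2)→{2,7}; (4,4)→{4,8}; (5,9)→{6,9}; (6,1)→{1,3}; (7,8)→{7,8,9}; (10,6)→{4,6,8}. Safe: 5. Place at column 5.
Row 9: attacked by (1,10)→{2,10}; (2,7)→{7}; (3,2)→{2,8}; (4,4)→{4,9}; (5,9)→{5,9}; (6,1)→{1,4}; (7,8)→{6,8,10}; (8,5)→{4,5,6}; (10,6)→{5,6,7}. Safe: 3. Place at column 3.
Columns [10, 7, 2, 4, 9, 1, 8, 5, 3, 6], r−c [-9, -5, 1, 0, -4, 5, -1, 3, 6, 4], r+c [11, 9, 5, 8, 14, 7, 15, 13, 12, 16] are all distinct, so no two queens attack.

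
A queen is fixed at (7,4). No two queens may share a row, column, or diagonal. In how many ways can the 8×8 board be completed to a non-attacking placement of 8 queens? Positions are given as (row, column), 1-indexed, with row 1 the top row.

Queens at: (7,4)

Branch on row 1: col 1 → 0; col 2 → 0; col 3 → 3; col 5 → 3; col 6 → 1; col 7 → 0; col 8 → 1.
Sum: 0 + 0 + 3 + 3 + 1 + 0 + 1 = 8.

8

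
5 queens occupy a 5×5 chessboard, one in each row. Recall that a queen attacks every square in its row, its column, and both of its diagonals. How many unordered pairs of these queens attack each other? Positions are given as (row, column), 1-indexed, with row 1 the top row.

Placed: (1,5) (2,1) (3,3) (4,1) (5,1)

6

Same column: (2,1)–(4,1) (column 1); (2,1)–(5,1) (column 1); (4,1)–(5,1) (column 1).
Same diagonal: (1,5)–(3,3) (|1−3| = |5−3| = 2); (1,5)–(5,1) (|1−5| = |5−1| = 4); (3,3)–(5,1) (|3−5| = |3−1| = 2).
Total attacking pairs: 6.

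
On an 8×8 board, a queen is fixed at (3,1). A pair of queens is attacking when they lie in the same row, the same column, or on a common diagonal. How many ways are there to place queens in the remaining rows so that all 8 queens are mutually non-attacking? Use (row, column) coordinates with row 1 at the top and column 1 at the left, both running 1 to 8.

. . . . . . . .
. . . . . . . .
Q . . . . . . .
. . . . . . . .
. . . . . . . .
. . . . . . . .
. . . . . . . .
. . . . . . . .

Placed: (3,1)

Branch on row 1: col 2 → 1; col 4 → 4; col 5 → 4; col 6 → 4; col 7 → 1; col 8 → 2.
Sum: 1 + 4 + 4 + 4 + 1 + 2 = 16.

16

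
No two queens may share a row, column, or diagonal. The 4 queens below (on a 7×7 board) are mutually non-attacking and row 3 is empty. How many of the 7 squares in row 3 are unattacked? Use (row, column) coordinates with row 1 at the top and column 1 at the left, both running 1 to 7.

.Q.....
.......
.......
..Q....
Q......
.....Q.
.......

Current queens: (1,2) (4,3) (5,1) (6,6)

(1,2) attacks row 3 at column 2 and diagonals 4.
(4,3) attacks row 3 at column 3 and diagonals 2, 4.
(5,1) attacks row 3 at column 1 and diagonals 3.
(6,6) attacks row 3 at column 6 and diagonals 3.
Attacked columns: {1, 2, 3, 4, 6}. Safe: {5, 7}.

2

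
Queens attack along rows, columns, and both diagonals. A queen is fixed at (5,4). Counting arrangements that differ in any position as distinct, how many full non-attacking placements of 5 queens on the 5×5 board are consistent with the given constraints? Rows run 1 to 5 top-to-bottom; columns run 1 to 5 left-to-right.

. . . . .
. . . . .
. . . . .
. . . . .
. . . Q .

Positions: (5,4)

2

Branch on row 1: col 1 → 1; col 2 → 1; col 3 → 0; col 5 → 0.
Sum: 1 + 1 + 0 + 0 = 2.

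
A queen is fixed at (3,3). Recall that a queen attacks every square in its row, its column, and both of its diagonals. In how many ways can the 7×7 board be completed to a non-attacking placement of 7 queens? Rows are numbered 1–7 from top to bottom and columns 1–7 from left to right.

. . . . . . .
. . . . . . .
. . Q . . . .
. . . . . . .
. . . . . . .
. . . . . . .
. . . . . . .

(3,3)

6

Branch on row 1: col 2 → 2; col 4 → 2; col 6 → 1; col 7 → 1.
Sum: 2 + 2 + 1 + 1 = 6.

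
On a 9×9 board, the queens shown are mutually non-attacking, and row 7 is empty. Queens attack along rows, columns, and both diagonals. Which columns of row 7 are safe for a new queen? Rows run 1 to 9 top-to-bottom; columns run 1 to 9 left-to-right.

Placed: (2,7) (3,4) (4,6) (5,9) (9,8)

columns 1, 5

(2,7) attacks row 7 at column 7 and diagonals 2.
(3,4) attacks row 7 at column 4 and diagonals 8.
(4,6) attacks row 7 at column 6 and diagonals 3, 9.
(5,9) attacks row 7 at column 9 and diagonals 7.
(9,8) attacks row 7 at column 8 and diagonals 6.
Attacked columns: {2, 3, 4, 6, 7, 8, 9}. Safe: {1, 5}.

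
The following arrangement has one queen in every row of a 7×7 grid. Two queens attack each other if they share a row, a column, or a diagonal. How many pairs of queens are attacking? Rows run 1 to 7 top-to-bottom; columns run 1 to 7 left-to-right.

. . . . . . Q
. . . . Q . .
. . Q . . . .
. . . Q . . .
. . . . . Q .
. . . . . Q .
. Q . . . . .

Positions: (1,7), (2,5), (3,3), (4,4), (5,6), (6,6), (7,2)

Same column: (5,6)–(6,6) (column 6).
Same diagonal: (1,7)–(4,4) (|1−4| = |7−4| = 3); (3,3)–(4,4) (|3−4| = |3−4| = 1); (3,3)–(6,6) (|3−6| = |3−6| = 3); (4,4)–(6,6) (|4−6| = |4−6| = 2).
Total attacking pairs: 5.

5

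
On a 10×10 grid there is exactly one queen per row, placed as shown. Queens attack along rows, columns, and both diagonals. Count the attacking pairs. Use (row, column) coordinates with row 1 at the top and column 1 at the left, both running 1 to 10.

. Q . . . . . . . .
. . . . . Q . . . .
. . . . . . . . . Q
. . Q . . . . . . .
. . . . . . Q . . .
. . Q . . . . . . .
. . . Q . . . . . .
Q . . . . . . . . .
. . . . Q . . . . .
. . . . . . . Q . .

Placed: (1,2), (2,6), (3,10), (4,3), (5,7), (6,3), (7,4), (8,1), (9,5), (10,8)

Same column: (4,3)–(6,3) (column 3).
Same diagonal: (6,3)–(7,4) (|6−7| = |3−4| = 1); (6,3)–(8,1) (|6−8| = |3−1| = 2).
Total attacking pairs: 3.

3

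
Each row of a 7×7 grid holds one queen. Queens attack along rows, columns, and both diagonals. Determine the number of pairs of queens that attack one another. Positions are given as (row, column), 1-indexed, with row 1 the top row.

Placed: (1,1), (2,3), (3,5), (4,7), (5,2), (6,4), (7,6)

0

All columns are distinct and no two queens satisfy |Δrow| = |Δcol|, so no pair attacks.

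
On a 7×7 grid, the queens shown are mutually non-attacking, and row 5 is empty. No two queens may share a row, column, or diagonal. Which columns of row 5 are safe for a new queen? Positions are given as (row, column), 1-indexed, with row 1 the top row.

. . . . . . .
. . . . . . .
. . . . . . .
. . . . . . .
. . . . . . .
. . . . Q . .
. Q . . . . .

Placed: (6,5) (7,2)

columns 1, 3, 7

(6,5) attacks row 5 at column 5 and diagonals 4, 6.
(7,2) attacks row 5 at column 2 and diagonals 4.
Attacked columns: {2, 4, 5, 6}. Safe: {1, 3, 7}.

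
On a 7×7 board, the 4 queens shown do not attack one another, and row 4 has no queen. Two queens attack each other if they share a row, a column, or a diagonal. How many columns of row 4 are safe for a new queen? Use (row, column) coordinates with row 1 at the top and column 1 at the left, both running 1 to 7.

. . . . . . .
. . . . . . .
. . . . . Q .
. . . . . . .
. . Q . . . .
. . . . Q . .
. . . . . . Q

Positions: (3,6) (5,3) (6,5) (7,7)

1

(3,6) attacks row 4 at column 6 and diagonals 5, 7.
(5,3) attacks row 4 at column 3 and diagonals 2, 4.
(6,5) attacks row 4 at column 5 and diagonals 3, 7.
(7,7) attacks row 4 at column 7 and diagonals 4.
Attacked columns: {2, 3, 4, 5, 6, 7}. Safe: {1}.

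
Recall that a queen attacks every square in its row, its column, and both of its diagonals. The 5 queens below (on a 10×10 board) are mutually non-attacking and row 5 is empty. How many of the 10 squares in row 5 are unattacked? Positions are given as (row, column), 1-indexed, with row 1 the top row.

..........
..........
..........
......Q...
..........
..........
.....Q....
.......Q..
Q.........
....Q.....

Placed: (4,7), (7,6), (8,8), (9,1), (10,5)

(4,7) attacks row 5 at column 7 and diagonals 6, 8.
(7,6) attacks row 5 at column 6 and diagonals 4, 8.
(8,8) attacks row 5 at column 8 and diagonals 5.
(9,1) attacks row 5 at column 1 and diagonals 5.
(10,5) attacks row 5 at column 5 and diagonals 10.
Attacked columns: {1, 4, 5, 6, 7, 8, 10}. Safe: {2, 3, 9}.

3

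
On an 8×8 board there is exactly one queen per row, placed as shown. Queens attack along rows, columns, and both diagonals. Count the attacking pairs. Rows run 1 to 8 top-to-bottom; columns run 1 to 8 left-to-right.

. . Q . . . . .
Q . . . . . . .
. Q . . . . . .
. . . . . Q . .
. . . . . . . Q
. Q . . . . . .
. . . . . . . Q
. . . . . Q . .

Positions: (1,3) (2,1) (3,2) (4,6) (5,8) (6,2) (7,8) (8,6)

5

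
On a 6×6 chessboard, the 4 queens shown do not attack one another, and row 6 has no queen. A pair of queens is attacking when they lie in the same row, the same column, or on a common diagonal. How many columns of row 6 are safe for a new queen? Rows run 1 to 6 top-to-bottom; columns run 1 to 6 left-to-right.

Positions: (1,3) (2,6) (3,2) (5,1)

(1,3) attacks row 6 at column 3.
(2,6) attacks row 6 at column 6 and diagonals 2.
(3,2) attacks row 6 at column 2 and diagonals 5.
(5,1) attacks row 6 at column 1 and diagonals 2.
Attacked columns: {1, 2, 3, 5, 6}. Safe: {4}.

1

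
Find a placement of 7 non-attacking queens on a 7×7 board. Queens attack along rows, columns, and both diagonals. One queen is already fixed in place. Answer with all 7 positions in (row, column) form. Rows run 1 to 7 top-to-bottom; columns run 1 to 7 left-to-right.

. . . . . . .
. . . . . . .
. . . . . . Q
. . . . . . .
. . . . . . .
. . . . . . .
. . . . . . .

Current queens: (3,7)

Row 1: attacked by (3,7)→{5,7}. Safe: 1, 2, 3, 4, 6. Place at column 3.
Row 2: attacked by (1,3)→{2,3,4}; (3,7)→{6,7}. Safe: 1, 5. Place at column 5.
Row 4: attacked by (1,3)→{3,6}; (2,5)→{3,5,7}; (3,7)→{6,7}. Safe: 1, 2, 4. Place at column 2.
Row 5: attacked by (1,3)→{3,7}; (2,5)→{2,5}; (3,7)→{5,7}; (4,2)→{1,2,3}. Safe: 4, 6. Place at column 4.
Row 6: attacked by (1,3)→{3}; (2,5)→{1,5}; (3,7)→{4,7}; (4,2)→{2,4}; (5,4)→{3,4,5}. Safe: 6. Place at column 6.
Row 7: attacked by (1,3)→{3}; (2,5)→{5}; (3,7)→{3,7}; (4,2)→{2,5}; (5,4)→{2,4,6}; (6,6)→{5,6,7}. Safe: 1. Place at column 1.
Columns [3, 5, 7, 2, 4, 6, 1], r−c [-2, -3, -4, 2, 1, 0, 6], r+c [4, 7, 10, 6, 9, 12, 8] are all distinct, so no two queens attack.

(1,3) (2,5) (3,7) (4,2) (5,4) (6,6) (7,1)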